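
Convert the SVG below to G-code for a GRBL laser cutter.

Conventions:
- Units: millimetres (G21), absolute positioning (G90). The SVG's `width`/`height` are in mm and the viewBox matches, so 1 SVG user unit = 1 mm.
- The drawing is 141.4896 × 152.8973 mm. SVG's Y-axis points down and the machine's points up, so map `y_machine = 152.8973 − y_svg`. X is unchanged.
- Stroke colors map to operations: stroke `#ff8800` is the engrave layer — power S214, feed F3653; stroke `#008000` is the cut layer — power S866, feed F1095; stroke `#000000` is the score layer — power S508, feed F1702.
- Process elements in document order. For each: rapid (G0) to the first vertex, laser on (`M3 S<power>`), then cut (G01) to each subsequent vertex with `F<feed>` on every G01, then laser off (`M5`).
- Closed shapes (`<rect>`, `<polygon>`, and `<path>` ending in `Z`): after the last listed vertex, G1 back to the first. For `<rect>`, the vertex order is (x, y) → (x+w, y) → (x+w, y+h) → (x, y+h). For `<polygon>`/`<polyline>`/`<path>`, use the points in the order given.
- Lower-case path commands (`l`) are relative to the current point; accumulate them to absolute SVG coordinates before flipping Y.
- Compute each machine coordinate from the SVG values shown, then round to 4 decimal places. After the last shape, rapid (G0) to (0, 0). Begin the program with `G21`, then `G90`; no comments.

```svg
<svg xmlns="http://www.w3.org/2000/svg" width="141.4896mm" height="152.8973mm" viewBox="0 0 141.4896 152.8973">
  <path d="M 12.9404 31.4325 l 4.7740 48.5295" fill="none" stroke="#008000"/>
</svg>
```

G21
G90
G0 X12.9404 Y121.4648
M3 S866
G01 X17.7144 Y72.9353 F1095
M5
G0 X0.0000 Y0.0000

1 u = 1 mm; y_m = 152.8973 − y.

[1] `<path>` line segment, #008000→cut S866 F1095: (12.9404,121.4648) → (17.7144,72.9353)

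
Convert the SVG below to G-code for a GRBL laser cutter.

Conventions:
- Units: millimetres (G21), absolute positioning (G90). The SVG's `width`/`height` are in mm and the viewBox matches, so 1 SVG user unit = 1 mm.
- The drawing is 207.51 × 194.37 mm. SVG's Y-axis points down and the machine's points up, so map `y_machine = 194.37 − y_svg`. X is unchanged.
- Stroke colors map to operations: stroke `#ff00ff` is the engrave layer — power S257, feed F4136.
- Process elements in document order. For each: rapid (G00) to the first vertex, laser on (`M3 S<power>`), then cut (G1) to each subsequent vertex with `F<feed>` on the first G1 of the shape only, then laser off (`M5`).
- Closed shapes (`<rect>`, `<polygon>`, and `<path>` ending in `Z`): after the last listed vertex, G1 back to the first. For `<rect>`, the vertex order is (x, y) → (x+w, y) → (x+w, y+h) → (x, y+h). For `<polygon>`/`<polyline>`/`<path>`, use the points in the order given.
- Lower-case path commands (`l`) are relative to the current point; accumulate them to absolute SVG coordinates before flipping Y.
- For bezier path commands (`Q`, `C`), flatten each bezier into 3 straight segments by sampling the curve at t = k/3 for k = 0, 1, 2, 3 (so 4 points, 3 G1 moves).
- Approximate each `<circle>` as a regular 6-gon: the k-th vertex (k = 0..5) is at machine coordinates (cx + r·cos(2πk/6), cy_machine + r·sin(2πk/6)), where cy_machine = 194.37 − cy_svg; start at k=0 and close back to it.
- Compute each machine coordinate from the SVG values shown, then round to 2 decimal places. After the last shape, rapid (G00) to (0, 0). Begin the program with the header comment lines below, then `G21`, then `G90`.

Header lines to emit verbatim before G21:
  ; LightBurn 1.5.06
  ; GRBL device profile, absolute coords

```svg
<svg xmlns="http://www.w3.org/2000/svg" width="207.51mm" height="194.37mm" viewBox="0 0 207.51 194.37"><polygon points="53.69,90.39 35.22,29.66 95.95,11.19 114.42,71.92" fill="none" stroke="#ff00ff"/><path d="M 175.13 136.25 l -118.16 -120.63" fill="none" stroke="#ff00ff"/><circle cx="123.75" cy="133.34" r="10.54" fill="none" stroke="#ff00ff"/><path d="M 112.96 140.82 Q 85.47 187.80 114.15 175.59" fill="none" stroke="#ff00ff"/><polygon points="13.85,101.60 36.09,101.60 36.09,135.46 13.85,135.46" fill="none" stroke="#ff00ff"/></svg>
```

Since the viewBox matches the mm dimensions, user units are millimetres directly. The only transform is the Y-flip y_m = 194.37 − y_svg.

Shape 1 is a regular polygon drawn with `<polygon>`. Its stroke #ff00ff means engrave at S257, F4136. After flipping Y the toolpath is (53.69,103.98) → (35.22,164.71) → (95.95,183.18) → (114.42,122.45) → (53.69,103.98), returning to the start.

Shape 2 is a line segment drawn with `<path>`. Its stroke #ff00ff means engrave at S257, F4136. After flipping Y the toolpath is (175.13,58.12) → (56.97,178.75).

Shape 3 is a circle drawn with `<circle>`. Its stroke #ff00ff means engrave at S257, F4136. After flipping Y the toolpath is (134.29,61.03) → (129.02,70.16) → (118.48,70.16) → (113.21,61.03) → (118.48,51.90) → (129.02,51.90) → (134.29,61.03), returning to the start.

Shape 4 is a quadratic bezier drawn with `<path>`. Its stroke #ff00ff means engrave at S257, F4136. After flipping Y the toolpath is (112.96,53.55) → (100.87,28.81) → (101.27,17.22) → (114.15,18.78).

Shape 5 is a rectangle drawn with `<polygon>`. Its stroke #ff00ff means engrave at S257, F4136. After flipping Y the toolpath is (13.85,92.77) → (36.09,92.77) → (36.09,58.91) → (13.85,58.91) → (13.85,92.77), returning to the start.

; LightBurn 1.5.06
; GRBL device profile, absolute coords
G21
G90
G00 X53.69 Y103.98
M3 S257
G1 X35.22 Y164.71 F4136
G1 X95.95 Y183.18
G1 X114.42 Y122.45
G1 X53.69 Y103.98
M5
G00 X175.13 Y58.12
M3 S257
G1 X56.97 Y178.75 F4136
M5
G00 X134.29 Y61.03
M3 S257
G1 X129.02 Y70.16 F4136
G1 X118.48 Y70.16
G1 X113.21 Y61.03
G1 X118.48 Y51.90
G1 X129.02 Y51.90
G1 X134.29 Y61.03
M5
G00 X112.96 Y53.55
M3 S257
G1 X100.87 Y28.81 F4136
G1 X101.27 Y17.22
G1 X114.15 Y18.78
M5
G00 X13.85 Y92.77
M3 S257
G1 X36.09 Y92.77 F4136
G1 X36.09 Y58.91
G1 X13.85 Y58.91
G1 X13.85 Y92.77
M5
G00 X0.00 Y0.00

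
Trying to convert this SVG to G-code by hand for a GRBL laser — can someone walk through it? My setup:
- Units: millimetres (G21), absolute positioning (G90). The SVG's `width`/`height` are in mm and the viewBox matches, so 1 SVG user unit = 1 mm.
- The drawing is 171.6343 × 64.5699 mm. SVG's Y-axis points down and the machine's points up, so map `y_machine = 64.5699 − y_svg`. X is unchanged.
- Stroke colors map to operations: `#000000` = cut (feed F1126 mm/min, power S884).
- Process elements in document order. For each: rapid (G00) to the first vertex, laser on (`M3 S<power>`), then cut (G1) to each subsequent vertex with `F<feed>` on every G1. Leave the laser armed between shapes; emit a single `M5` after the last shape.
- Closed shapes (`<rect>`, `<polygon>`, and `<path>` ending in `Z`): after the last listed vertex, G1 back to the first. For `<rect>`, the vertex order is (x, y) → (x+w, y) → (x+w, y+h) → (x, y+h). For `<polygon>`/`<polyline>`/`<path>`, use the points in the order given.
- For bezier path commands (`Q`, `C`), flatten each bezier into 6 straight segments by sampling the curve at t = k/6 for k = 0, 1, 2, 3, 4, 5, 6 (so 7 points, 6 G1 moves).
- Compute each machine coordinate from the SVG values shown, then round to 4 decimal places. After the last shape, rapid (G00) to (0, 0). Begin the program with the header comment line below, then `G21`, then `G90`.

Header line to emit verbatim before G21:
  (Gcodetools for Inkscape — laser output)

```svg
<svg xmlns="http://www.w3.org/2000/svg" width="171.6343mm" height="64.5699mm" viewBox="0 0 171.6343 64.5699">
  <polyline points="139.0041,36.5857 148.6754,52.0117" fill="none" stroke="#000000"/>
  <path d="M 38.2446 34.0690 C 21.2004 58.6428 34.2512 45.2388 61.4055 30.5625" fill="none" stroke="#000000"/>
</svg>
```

Since the viewBox matches the mm dimensions, user units are millimetres directly. The only transform is the Y-flip y_m = 64.5699 − y_svg.

Shape 1 is a line segment drawn with `<polyline>`. Its stroke #000000 means cut at S884, F1126. After flipping Y the toolpath is (139.0041,27.9842) → (148.6754,12.5582).

Shape 2 is a cubic bezier drawn with `<path>`. Its stroke #000000 means cut at S884, F1126. After flipping Y the toolpath is (38.2446,30.5009) → (32.1564,21.2089) → (30.6398,17.2269) → (33.2506,17.5354) → (39.5446,21.1147) → (49.0777,26.9452) → (61.4055,34.0074).

(Gcodetools for Inkscape — laser output)
G21
G90
G00 X139.0041 Y27.9842
M3 S884
G1 X148.6754 Y12.5582 F1126
G00 X38.2446 Y30.5009
M3 S884
G1 X32.1564 Y21.2089 F1126
G1 X30.6398 Y17.2269 F1126
G1 X33.2506 Y17.5354 F1126
G1 X39.5446 Y21.1147 F1126
G1 X49.0777 Y26.9452 F1126
G1 X61.4055 Y34.0074 F1126
M5
G00 X0.0000 Y0.0000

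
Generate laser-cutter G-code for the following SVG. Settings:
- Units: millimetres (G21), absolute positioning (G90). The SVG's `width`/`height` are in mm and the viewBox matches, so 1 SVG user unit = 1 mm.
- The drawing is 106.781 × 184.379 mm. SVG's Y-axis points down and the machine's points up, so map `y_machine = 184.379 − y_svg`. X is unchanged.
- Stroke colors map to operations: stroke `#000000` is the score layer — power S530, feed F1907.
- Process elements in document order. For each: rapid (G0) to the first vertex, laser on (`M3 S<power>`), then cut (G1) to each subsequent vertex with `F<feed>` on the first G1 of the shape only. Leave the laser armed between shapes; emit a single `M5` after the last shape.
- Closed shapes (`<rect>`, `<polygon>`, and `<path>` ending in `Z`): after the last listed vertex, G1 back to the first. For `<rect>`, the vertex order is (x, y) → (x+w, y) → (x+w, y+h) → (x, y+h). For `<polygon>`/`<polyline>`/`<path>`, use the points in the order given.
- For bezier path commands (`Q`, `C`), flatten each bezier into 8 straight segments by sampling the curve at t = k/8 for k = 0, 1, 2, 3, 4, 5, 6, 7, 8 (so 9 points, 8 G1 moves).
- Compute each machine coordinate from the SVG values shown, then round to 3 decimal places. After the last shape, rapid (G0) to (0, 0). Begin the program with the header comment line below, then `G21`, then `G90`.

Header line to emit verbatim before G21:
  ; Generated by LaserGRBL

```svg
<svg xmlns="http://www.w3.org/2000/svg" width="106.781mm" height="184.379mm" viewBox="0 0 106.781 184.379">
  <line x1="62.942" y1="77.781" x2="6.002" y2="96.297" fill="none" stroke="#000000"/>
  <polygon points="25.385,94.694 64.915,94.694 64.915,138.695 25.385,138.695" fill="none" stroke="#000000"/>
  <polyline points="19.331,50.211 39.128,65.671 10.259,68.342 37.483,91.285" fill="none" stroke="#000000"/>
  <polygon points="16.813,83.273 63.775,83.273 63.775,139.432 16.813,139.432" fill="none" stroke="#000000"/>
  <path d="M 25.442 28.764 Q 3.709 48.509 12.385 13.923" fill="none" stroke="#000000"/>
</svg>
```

; Generated by LaserGRBL
G21
G90
G0 X62.942 Y106.598
M3 S530
G1 X6.002 Y88.082 F1907
G0 X25.385 Y89.685
M3 S530
G1 X64.915 Y89.685 F1907
G1 X64.915 Y45.684
G1 X25.385 Y45.684
G1 X25.385 Y89.685
G0 X19.331 Y134.168
M3 S530
G1 X39.128 Y118.708 F1907
G1 X10.259 Y116.037
G1 X37.483 Y93.094
G0 X16.813 Y101.106
M3 S530
G1 X63.775 Y101.106 F1907
G1 X63.775 Y44.947
G1 X16.813 Y44.947
G1 X16.813 Y101.106
G0 X25.442 Y155.615
M3 S530
G1 X20.484 Y151.528 F1907
G1 X16.476 Y149.138
G1 X13.419 Y148.447
G1 X11.311 Y149.453
G1 X10.154 Y152.157
G1 X9.948 Y156.559
G1 X10.691 Y162.658
G1 X12.385 Y170.456
M5
G0 X0.000 Y0.000

1 u = 1 mm; y_m = 184.379 − y.

[1] `<line>` line segment, #000000→score S530 F1907: (62.942,106.598) → (6.002,88.082)

[2] `<polygon>` rectangle, #000000→score S530 F1907: (25.385,89.685) → (64.915,89.685) → (64.915,45.684) → (25.385,45.684) → (25.385,89.685) (closed)

[3] `<polyline>` open polyline, #000000→score S530 F1907: (19.331,134.168) → (39.128,118.708) → (10.259,116.037) → (37.483,93.094)

[4] `<polygon>` rectangle, #000000→score S530 F1907: (16.813,101.106) → (63.775,101.106) → (63.775,44.947) → (16.813,44.947) → (16.813,101.106) (closed)

[5] `<path>` quadratic bezier, #000000→score S530 F1907: (25.442,155.615) → (20.484,151.528) → (16.476,149.138) → (13.419,148.447) → (11.311,149.453) → (10.154,152.157) → (9.948,156.559) → (10.691,162.658) → (12.385,170.456)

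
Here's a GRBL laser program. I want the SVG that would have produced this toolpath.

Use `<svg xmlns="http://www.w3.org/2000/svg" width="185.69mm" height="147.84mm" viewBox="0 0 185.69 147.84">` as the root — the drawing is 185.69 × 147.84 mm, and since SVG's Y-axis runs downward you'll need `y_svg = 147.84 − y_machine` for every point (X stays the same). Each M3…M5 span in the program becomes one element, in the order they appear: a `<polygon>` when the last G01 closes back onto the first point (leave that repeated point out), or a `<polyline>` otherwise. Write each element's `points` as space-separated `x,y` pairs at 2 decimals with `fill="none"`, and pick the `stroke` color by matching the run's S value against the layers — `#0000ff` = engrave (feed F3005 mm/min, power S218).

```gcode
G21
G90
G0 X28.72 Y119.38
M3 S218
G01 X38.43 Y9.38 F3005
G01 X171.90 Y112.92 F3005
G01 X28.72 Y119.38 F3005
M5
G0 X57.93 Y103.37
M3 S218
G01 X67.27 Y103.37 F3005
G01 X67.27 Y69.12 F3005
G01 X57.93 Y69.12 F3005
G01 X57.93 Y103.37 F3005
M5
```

y_svg = 147.84 − y_m. Every run uses S218, so all elements get stroke `#0000ff` (engrave).

[1] closed run; points: 28.72,28.46 38.43,138.46 171.90,34.92

[2] closed run; points: 57.93,44.47 67.27,44.47 67.27,78.72 57.93,78.72

<svg xmlns="http://www.w3.org/2000/svg" width="185.69mm" height="147.84mm" viewBox="0 0 185.69 147.84">
  <polygon points="28.72,28.46 38.43,138.46 171.90,34.92" fill="none" stroke="#0000ff"/>
  <polygon points="57.93,44.47 67.27,44.47 67.27,78.72 57.93,78.72" fill="none" stroke="#0000ff"/>
</svg>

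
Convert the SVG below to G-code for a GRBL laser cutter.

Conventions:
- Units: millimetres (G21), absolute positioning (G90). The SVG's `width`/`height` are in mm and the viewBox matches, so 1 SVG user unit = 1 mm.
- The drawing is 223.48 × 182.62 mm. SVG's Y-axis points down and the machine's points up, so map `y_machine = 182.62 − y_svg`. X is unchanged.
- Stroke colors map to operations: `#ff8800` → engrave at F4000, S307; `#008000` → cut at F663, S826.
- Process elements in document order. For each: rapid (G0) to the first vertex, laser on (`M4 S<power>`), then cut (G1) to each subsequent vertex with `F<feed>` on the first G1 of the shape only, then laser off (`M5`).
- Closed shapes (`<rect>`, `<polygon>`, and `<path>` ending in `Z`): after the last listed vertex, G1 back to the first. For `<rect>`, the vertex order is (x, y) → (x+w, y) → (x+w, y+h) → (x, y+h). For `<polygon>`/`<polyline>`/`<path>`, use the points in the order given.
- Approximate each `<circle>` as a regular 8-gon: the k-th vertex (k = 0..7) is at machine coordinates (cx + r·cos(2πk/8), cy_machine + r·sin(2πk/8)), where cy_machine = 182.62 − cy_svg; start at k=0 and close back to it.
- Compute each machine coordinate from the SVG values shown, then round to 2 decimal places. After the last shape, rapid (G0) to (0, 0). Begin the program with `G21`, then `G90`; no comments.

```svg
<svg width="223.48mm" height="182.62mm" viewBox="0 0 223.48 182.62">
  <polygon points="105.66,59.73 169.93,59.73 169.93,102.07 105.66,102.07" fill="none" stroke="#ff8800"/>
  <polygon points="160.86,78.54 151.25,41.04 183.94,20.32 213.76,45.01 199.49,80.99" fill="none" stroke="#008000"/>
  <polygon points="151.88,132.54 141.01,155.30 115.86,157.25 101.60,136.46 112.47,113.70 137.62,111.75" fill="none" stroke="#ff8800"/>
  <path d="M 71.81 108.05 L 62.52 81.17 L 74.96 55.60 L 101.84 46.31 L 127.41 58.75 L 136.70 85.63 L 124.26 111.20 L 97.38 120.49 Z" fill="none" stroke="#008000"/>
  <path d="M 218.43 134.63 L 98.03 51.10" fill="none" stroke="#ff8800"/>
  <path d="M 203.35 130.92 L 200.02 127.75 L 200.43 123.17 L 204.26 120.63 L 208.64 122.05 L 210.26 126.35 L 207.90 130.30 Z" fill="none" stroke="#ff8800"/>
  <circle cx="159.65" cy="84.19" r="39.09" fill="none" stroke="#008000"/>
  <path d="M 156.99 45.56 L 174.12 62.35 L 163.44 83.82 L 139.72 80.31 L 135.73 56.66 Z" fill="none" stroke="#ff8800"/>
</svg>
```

G21
G90
G0 X105.66 Y122.89
M4 S307
G1 X169.93 Y122.89 F4000
G1 X169.93 Y80.55
G1 X105.66 Y80.55
G1 X105.66 Y122.89
M5
G0 X160.86 Y104.08
M4 S826
G1 X151.25 Y141.58 F663
G1 X183.94 Y162.30
G1 X213.76 Y137.61
G1 X199.49 Y101.63
G1 X160.86 Y104.08
M5
G0 X151.88 Y50.08
M4 S307
G1 X141.01 Y27.32 F4000
G1 X115.86 Y25.37
G1 X101.60 Y46.16
G1 X112.47 Y68.92
G1 X137.62 Y70.87
G1 X151.88 Y50.08
M5
G0 X71.81 Y74.57
M4 S826
G1 X62.52 Y101.45 F663
G1 X74.96 Y127.02
G1 X101.84 Y136.31
G1 X127.41 Y123.87
G1 X136.70 Y96.99
G1 X124.26 Y71.42
G1 X97.38 Y62.13
G1 X71.81 Y74.57
M5
G0 X218.43 Y47.99
M4 S307
G1 X98.03 Y131.52 F4000
M5
G0 X203.35 Y51.70
M4 S307
G1 X200.02 Y54.87 F4000
G1 X200.43 Y59.45
G1 X204.26 Y61.99
G1 X208.64 Y60.57
G1 X210.26 Y56.27
G1 X207.90 Y52.32
G1 X203.35 Y51.70
M5
G0 X198.74 Y98.43
M4 S826
G1 X187.29 Y126.07 F663
G1 X159.65 Y137.52
G1 X132.01 Y126.07
G1 X120.56 Y98.43
G1 X132.01 Y70.79
G1 X159.65 Y59.34
G1 X187.29 Y70.79
G1 X198.74 Y98.43
M5
G0 X156.99 Y137.06
M4 S307
G1 X174.12 Y120.27 F4000
G1 X163.44 Y98.80
G1 X139.72 Y102.31
G1 X135.73 Y125.96
G1 X156.99 Y137.06
M5
G0 X0.00 Y0.00

viewBox `0 0 223.48 182.62` with mm width/height → 1 unit = 1 mm. Flip: y_m = 182.62 − y_svg.

**Shape 1** — `<polygon>` rectangle, stroke `#ff8800` → engrave (S307, F4000). Machine vertices: (105.66,122.89) → (169.93,122.89) → (169.93,80.55) → (105.66,80.55) → (105.66,122.89). Closed: final G1 returns to the first vertex.

**Shape 2** — `<polygon>` regular polygon, stroke `#008000` → cut (S826, F663). Machine vertices: (160.86,104.08) → (151.25,141.58) → (183.94,162.30) → (213.76,137.61) → (199.49,101.63) → (160.86,104.08). Closed: final G1 returns to the first vertex.

**Shape 3** — `<polygon>` regular polygon, stroke `#ff8800` → engrave (S307, F4000). Machine vertices: (151.88,50.08) → (141.01,27.32) → (115.86,25.37) → (101.60,46.16) → (112.47,68.92) → (137.62,70.87) → (151.88,50.08). Closed: final G1 returns to the first vertex.

**Shape 4** — `<path>` regular polygon, stroke `#008000` → cut (S826, F663). Machine vertices: (71.81,74.57) → (62.52,101.45) → (74.96,127.02) → (101.84,136.31) → (127.41,123.87) → (136.70,96.99) → (124.26,71.42) → (97.38,62.13) → (71.81,74.57). Closed: final G1 returns to the first vertex.

**Shape 5** — `<path>` line segment, stroke `#ff8800` → engrave (S307, F4000). Machine vertices: (218.43,47.99) → (98.03,131.52). Open path.

**Shape 6** — `<path>` regular polygon, stroke `#ff8800` → engrave (S307, F4000). Machine vertices: (203.35,51.70) → (200.02,54.87) → (200.43,59.45) → (204.26,61.99) → (208.64,60.57) → (210.26,56.27) → (207.90,52.32) → (203.35,51.70). Closed: final G1 returns to the first vertex.

**Shape 7** — `<circle>` circle, stroke `#008000` → cut (S826, F663). Machine vertices: (198.74,98.43) → (187.29,126.07) → (159.65,137.52) → (132.01,126.07) → (120.56,98.43) → (132.01,70.79) → (159.65,59.34) → (187.29,70.79) → (198.74,98.43). Closed: final G1 returns to the first vertex.

**Shape 8** — `<path>` regular polygon, stroke `#ff8800` → engrave (S307, F4000). Machine vertices: (156.99,137.06) → (174.12,120.27) → (163.44,98.80) → (139.72,102.31) → (135.73,125.96) → (156.99,137.06). Closed: final G1 returns to the first vertex.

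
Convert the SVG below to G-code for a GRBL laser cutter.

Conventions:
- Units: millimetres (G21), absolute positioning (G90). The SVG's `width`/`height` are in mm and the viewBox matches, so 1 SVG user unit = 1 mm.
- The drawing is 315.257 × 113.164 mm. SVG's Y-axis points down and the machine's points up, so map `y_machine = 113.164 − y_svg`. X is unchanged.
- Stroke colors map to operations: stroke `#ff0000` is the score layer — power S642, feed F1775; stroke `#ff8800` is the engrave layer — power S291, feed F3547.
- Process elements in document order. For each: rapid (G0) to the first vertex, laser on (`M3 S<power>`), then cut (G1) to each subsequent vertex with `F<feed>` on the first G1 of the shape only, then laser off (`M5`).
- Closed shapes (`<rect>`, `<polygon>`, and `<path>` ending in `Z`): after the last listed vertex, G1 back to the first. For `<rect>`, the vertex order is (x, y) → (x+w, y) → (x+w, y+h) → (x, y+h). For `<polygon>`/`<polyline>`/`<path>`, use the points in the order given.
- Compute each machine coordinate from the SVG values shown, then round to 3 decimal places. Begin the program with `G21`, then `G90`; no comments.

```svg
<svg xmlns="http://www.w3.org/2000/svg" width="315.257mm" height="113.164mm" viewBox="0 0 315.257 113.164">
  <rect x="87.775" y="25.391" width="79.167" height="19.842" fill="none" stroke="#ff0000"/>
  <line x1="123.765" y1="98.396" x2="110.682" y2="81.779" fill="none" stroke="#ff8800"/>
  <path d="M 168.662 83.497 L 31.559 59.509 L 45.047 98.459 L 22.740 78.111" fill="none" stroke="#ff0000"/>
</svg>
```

1 u = 1 mm; y_m = 113.164 − y.

[1] `<rect>` rectangle, #ff0000→score S642 F1775: (87.775,87.773) → (166.942,87.773) → (166.942,67.931) → (87.775,67.931) → (87.775,87.773) (closed)

[2] `<line>` line segment, #ff8800→engrave S291 F3547: (123.765,14.768) → (110.682,31.385)

[3] `<path>` open polyline, #ff0000→score S642 F1775: (168.662,29.667) → (31.559,53.655) → (45.047,14.705) → (22.740,35.053)

G21
G90
G0 X87.775 Y87.773
M3 S642
G1 X166.942 Y87.773 F1775
G1 X166.942 Y67.931
G1 X87.775 Y67.931
G1 X87.775 Y87.773
M5
G0 X123.765 Y14.768
M3 S291
G1 X110.682 Y31.385 F3547
M5
G0 X168.662 Y29.667
M3 S642
G1 X31.559 Y53.655 F1775
G1 X45.047 Y14.705
G1 X22.740 Y35.053
M5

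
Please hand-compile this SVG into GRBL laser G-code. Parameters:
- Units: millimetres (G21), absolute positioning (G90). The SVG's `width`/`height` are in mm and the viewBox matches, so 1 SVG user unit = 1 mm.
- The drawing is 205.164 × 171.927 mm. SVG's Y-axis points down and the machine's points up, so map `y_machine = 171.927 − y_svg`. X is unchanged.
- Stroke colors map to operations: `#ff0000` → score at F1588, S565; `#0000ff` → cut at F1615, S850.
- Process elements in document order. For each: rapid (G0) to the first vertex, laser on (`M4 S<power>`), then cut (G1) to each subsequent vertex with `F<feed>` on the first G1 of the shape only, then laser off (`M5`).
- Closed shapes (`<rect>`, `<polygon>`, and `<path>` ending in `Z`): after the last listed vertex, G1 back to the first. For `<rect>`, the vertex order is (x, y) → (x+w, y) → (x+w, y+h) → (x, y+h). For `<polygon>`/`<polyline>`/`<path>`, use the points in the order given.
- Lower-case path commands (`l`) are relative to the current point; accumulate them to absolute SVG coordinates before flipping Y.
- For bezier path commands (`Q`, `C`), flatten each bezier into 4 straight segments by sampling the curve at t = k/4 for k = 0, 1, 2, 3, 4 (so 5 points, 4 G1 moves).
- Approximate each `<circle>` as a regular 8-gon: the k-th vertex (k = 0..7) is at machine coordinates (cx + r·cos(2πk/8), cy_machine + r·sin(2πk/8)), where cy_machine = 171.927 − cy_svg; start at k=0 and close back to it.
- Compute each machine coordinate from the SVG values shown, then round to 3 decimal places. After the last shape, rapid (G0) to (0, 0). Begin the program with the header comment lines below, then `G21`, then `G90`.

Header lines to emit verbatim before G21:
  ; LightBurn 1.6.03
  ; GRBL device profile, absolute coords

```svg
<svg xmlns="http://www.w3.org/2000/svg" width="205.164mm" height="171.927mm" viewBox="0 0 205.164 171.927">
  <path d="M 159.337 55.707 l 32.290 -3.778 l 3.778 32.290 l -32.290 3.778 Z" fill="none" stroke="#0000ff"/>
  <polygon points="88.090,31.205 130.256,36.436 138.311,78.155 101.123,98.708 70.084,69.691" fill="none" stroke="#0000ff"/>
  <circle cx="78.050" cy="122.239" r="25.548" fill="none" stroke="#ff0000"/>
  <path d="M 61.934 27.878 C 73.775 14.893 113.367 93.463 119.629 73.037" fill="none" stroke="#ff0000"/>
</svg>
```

1 u = 1 mm; y_m = 171.927 − y.

[1] `<path>` regular polygon, #0000ff→cut S850 F1615: (159.337,116.220) → (191.627,119.998) → (195.405,87.708) → (163.115,83.930) → (159.337,116.220) (closed)

[2] `<polygon>` regular polygon, #0000ff→cut S850 F1615: (88.090,140.722) → (130.256,135.491) → (138.311,93.772) → (101.123,73.219) → (70.084,102.236) → (88.090,140.722) (closed)

[3] `<circle>` circle, #ff0000→score S565 F1588: (103.598,49.688) → (96.115,67.753) → (78.050,75.236) → (59.985,67.753) → (52.502,49.688) → (59.985,31.623) → (78.050,24.140) → (96.115,31.623) → (103.598,49.688) (closed)

[4] `<path>` cubic bezier, #ff0000→score S565 F1588: (61.934,144.049) → (75.064,139.599) → (92.874,118.679) → (109.638,99.155) → (119.629,98.890)

; LightBurn 1.6.03
; GRBL device profile, absolute coords
G21
G90
G0 X159.337 Y116.220
M4 S850
G1 X191.627 Y119.998 F1615
G1 X195.405 Y87.708
G1 X163.115 Y83.930
G1 X159.337 Y116.220
M5
G0 X88.090 Y140.722
M4 S850
G1 X130.256 Y135.491 F1615
G1 X138.311 Y93.772
G1 X101.123 Y73.219
G1 X70.084 Y102.236
G1 X88.090 Y140.722
M5
G0 X103.598 Y49.688
M4 S565
G1 X96.115 Y67.753 F1588
G1 X78.050 Y75.236
G1 X59.985 Y67.753
G1 X52.502 Y49.688
G1 X59.985 Y31.623
G1 X78.050 Y24.140
G1 X96.115 Y31.623
G1 X103.598 Y49.688
M5
G0 X61.934 Y144.049
M4 S565
G1 X75.064 Y139.599 F1588
G1 X92.874 Y118.679
G1 X109.638 Y99.155
G1 X119.629 Y98.890
M5
G0 X0.000 Y0.000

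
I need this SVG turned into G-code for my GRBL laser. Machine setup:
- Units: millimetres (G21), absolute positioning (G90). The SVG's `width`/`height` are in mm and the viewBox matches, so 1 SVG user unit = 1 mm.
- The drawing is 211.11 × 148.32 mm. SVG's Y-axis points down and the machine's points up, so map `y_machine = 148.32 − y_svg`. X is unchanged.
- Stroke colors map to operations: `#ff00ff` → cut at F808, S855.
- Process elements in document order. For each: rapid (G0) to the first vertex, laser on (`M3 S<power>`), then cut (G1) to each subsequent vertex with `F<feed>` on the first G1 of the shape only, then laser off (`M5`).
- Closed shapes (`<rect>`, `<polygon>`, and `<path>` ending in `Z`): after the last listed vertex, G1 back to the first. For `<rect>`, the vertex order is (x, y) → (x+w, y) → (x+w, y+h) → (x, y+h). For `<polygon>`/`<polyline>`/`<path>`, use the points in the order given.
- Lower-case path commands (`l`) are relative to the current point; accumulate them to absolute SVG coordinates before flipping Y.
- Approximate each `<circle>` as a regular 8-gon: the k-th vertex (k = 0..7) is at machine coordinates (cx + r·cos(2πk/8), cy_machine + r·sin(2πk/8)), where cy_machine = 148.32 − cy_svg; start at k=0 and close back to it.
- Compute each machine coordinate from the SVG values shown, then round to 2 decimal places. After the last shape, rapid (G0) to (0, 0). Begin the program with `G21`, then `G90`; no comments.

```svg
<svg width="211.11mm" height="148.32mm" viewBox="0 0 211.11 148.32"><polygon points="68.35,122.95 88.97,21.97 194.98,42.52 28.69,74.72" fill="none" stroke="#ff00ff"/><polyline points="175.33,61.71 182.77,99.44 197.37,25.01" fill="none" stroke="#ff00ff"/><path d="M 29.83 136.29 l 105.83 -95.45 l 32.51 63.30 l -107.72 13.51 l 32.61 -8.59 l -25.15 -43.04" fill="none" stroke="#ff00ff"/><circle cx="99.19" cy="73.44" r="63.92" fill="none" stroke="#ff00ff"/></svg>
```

1 u = 1 mm; y_m = 148.32 − y.

[1] `<polygon>` closed polygon, #ff00ff→cut S855 F808: (68.35,25.37) → (88.97,126.35) → (194.98,105.80) → (28.69,73.60) → (68.35,25.37) (closed)

[2] `<polyline>` open polyline, #ff00ff→cut S855 F808: (175.33,86.61) → (182.77,48.88) → (197.37,123.31)

[3] `<path>` open polyline, #ff00ff→cut S855 F808: (29.83,12.03) → (135.66,107.48) → (168.17,44.18) → (60.45,30.67) → (93.06,39.26) → (67.91,82.30)

[4] `<circle>` circle, #ff00ff→cut S855 F808: (163.11,74.88) → (144.39,120.08) → (99.19,138.80) → (53.99,120.08) → (35.27,74.88) → (53.99,29.68) → (99.19,10.96) → (144.39,29.68) → (163.11,74.88) (closed)

G21
G90
G0 X68.35 Y25.37
M3 S855
G1 X88.97 Y126.35 F808
G1 X194.98 Y105.80
G1 X28.69 Y73.60
G1 X68.35 Y25.37
M5
G0 X175.33 Y86.61
M3 S855
G1 X182.77 Y48.88 F808
G1 X197.37 Y123.31
M5
G0 X29.83 Y12.03
M3 S855
G1 X135.66 Y107.48 F808
G1 X168.17 Y44.18
G1 X60.45 Y30.67
G1 X93.06 Y39.26
G1 X67.91 Y82.30
M5
G0 X163.11 Y74.88
M3 S855
G1 X144.39 Y120.08 F808
G1 X99.19 Y138.80
G1 X53.99 Y120.08
G1 X35.27 Y74.88
G1 X53.99 Y29.68
G1 X99.19 Y10.96
G1 X144.39 Y29.68
G1 X163.11 Y74.88
M5
G0 X0.00 Y0.00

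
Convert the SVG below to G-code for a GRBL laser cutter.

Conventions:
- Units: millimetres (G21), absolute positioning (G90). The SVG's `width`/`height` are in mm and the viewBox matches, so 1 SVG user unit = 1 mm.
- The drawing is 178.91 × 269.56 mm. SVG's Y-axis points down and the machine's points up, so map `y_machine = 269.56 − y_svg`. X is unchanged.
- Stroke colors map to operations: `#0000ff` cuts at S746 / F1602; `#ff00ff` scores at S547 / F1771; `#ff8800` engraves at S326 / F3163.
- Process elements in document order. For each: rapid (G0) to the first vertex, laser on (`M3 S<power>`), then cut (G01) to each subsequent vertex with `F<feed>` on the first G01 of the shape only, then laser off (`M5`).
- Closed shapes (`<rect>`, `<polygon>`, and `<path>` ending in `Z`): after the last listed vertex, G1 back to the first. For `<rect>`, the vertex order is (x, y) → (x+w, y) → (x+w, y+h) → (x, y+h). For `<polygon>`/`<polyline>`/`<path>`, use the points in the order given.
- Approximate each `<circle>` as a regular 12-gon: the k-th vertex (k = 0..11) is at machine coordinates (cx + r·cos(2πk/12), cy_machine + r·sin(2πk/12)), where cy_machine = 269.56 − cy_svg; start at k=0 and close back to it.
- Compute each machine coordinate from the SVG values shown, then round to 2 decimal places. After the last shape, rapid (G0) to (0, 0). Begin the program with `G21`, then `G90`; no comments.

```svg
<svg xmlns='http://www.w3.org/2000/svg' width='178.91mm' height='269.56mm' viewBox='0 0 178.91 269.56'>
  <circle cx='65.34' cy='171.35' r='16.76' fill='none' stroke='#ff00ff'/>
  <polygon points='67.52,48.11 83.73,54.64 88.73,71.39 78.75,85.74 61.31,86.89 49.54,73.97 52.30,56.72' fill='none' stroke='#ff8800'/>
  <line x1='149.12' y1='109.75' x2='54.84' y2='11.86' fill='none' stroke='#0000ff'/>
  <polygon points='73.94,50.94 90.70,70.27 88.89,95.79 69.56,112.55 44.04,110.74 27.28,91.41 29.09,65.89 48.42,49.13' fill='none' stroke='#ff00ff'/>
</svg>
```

G21
G90
G0 X82.10 Y98.21
M3 S547
G01 X79.85 Y106.59 F1771
G01 X73.72 Y112.72
G01 X65.34 Y114.97
G01 X56.96 Y112.72
G01 X50.83 Y106.59
G01 X48.58 Y98.21
G01 X50.83 Y89.83
G01 X56.96 Y83.70
G01 X65.34 Y81.45
G01 X73.72 Y83.70
G01 X79.85 Y89.83
G01 X82.10 Y98.21
M5
G0 X67.52 Y221.45
M3 S326
G01 X83.73 Y214.92 F3163
G01 X88.73 Y198.17
G01 X78.75 Y183.82
G01 X61.31 Y182.67
G01 X49.54 Y195.59
G01 X52.30 Y212.84
G01 X67.52 Y221.45
M5
G0 X149.12 Y159.81
M3 S746
G01 X54.84 Y257.70 F1602
M5
G0 X73.94 Y218.62
M3 S547
G01 X90.70 Y199.29 F1771
G01 X88.89 Y173.77
G01 X69.56 Y157.01
G01 X44.04 Y158.82
G01 X27.28 Y178.15
G01 X29.09 Y203.67
G01 X48.42 Y220.43
G01 X73.94 Y218.62
M5
G0 X0.00 Y0.00

viewBox `0 0 178.91 269.56` with mm width/height → 1 unit = 1 mm. Flip: y_m = 269.56 − y_svg.

**Shape 1** — `<circle>` circle, stroke `#ff00ff` → score (S547, F1771). Machine vertices: (82.10,98.21) → (79.85,106.59) → (73.72,112.72) → (65.34,114.97) → (56.96,112.72) → (50.83,106.59) → (48.58,98.21) → (50.83,89.83) → (56.96,83.70) → (65.34,81.45) → (73.72,83.70) → (79.85,89.83) → (82.10,98.21). Closed: final G1 returns to the first vertex.

**Shape 2** — `<polygon>` regular polygon, stroke `#ff8800` → engrave (S326, F3163). Machine vertices: (67.52,221.45) → (83.73,214.92) → (88.73,198.17) → (78.75,183.82) → (61.31,182.67) → (49.54,195.59) → (52.30,212.84) → (67.52,221.45). Closed: final G1 returns to the first vertex.

**Shape 3** — `<line>` line segment, stroke `#0000ff` → cut (S746, F1602). Machine vertices: (149.12,159.81) → (54.84,257.70). Open path.

**Shape 4** — `<polygon>` regular polygon, stroke `#ff00ff` → score (S547, F1771). Machine vertices: (73.94,218.62) → (90.70,199.29) → (88.89,173.77) → (69.56,157.01) → (44.04,158.82) → (27.28,178.15) → (29.09,203.67) → (48.42,220.43) → (73.94,218.62). Closed: final G1 returns to the first vertex.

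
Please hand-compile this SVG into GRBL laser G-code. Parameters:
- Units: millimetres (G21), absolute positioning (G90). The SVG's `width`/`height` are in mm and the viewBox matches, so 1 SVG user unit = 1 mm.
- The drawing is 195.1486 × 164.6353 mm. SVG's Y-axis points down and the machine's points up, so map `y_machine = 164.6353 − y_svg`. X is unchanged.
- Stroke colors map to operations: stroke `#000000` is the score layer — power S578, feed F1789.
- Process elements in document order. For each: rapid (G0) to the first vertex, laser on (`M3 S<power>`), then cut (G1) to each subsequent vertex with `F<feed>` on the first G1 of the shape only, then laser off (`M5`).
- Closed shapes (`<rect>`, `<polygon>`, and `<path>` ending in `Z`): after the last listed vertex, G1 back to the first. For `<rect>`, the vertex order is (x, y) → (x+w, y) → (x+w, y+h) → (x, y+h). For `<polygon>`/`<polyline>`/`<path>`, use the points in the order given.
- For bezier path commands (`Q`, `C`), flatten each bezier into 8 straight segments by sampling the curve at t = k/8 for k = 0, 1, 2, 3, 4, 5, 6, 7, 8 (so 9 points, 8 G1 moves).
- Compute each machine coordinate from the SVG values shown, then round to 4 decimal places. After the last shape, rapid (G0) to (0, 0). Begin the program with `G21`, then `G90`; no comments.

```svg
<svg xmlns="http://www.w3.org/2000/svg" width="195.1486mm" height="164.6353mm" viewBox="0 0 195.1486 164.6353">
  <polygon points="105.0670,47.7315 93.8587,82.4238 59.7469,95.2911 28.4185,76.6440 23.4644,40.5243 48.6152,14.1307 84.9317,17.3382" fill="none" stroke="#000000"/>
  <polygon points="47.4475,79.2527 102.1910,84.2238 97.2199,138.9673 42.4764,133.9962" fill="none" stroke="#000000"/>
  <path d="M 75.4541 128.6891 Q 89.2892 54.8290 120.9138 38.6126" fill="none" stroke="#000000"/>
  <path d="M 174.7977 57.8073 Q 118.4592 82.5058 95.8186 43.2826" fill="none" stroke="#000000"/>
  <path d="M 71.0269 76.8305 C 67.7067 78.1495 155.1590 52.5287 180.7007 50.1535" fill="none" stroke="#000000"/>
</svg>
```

1 u = 1 mm; y_m = 164.6353 − y.

[1] `<polygon>` regular polygon, #000000→score S578 F1789: (105.0670,116.9038) → (93.8587,82.2115) → (59.7469,69.3442) → (28.4185,87.9913) → (23.4644,124.1110) → (48.6152,150.5046) → (84.9317,147.2971) → (105.0670,116.9038) (closed)

[2] `<polygon>` regular polygon, #000000→score S578 F1789: (47.4475,85.3826) → (102.1910,80.4115) → (97.2199,25.6680) → (42.4764,30.6391) → (47.4475,85.3826) (closed)

[3] `<path>` quadratic bezier, #000000→score S578 F1789: (75.4541,35.9462) → (79.1908,53.5105) → (83.4835,69.2735) → (88.3321,83.2351) → (93.7366,95.3954) → (99.6970,105.7543) → (106.2133,114.3118) → (113.2856,121.0679) → (120.9138,126.0227)

[4] `<path>` quadratic bezier, #000000→score S578 F1789: (174.7977,106.8280) → (161.2396,101.6522) → (148.7346,98.4739) → (137.2826,97.2931) → (126.8837,98.1099) → (117.5378,100.9243) → (109.2450,105.7362) → (102.0053,112.5457) → (95.8186,121.3527)

[5] `<path>` cubic bezier, #000000→score S578 F1789: (71.0269,87.8048) → (73.7386,88.4750) → (83.1709,91.0826) → (97.5347,95.0397) → (115.0406,99.7580) → (133.8994,104.6495) → (152.3219,109.1260) → (168.5187,112.5995) → (180.7007,114.4818)

G21
G90
G0 X105.0670 Y116.9038
M3 S578
G1 X93.8587 Y82.2115 F1789
G1 X59.7469 Y69.3442
G1 X28.4185 Y87.9913
G1 X23.4644 Y124.1110
G1 X48.6152 Y150.5046
G1 X84.9317 Y147.2971
G1 X105.0670 Y116.9038
M5
G0 X47.4475 Y85.3826
M3 S578
G1 X102.1910 Y80.4115 F1789
G1 X97.2199 Y25.6680
G1 X42.4764 Y30.6391
G1 X47.4475 Y85.3826
M5
G0 X75.4541 Y35.9462
M3 S578
G1 X79.1908 Y53.5105 F1789
G1 X83.4835 Y69.2735
G1 X88.3321 Y83.2351
G1 X93.7366 Y95.3954
G1 X99.6970 Y105.7543
G1 X106.2133 Y114.3118
G1 X113.2856 Y121.0679
G1 X120.9138 Y126.0227
M5
G0 X174.7977 Y106.8280
M3 S578
G1 X161.2396 Y101.6522 F1789
G1 X148.7346 Y98.4739
G1 X137.2826 Y97.2931
G1 X126.8837 Y98.1099
G1 X117.5378 Y100.9243
G1 X109.2450 Y105.7362
G1 X102.0053 Y112.5457
G1 X95.8186 Y121.3527
M5
G0 X71.0269 Y87.8048
M3 S578
G1 X73.7386 Y88.4750 F1789
G1 X83.1709 Y91.0826
G1 X97.5347 Y95.0397
G1 X115.0406 Y99.7580
G1 X133.8994 Y104.6495
G1 X152.3219 Y109.1260
G1 X168.5187 Y112.5995
G1 X180.7007 Y114.4818
M5
G0 X0.0000 Y0.0000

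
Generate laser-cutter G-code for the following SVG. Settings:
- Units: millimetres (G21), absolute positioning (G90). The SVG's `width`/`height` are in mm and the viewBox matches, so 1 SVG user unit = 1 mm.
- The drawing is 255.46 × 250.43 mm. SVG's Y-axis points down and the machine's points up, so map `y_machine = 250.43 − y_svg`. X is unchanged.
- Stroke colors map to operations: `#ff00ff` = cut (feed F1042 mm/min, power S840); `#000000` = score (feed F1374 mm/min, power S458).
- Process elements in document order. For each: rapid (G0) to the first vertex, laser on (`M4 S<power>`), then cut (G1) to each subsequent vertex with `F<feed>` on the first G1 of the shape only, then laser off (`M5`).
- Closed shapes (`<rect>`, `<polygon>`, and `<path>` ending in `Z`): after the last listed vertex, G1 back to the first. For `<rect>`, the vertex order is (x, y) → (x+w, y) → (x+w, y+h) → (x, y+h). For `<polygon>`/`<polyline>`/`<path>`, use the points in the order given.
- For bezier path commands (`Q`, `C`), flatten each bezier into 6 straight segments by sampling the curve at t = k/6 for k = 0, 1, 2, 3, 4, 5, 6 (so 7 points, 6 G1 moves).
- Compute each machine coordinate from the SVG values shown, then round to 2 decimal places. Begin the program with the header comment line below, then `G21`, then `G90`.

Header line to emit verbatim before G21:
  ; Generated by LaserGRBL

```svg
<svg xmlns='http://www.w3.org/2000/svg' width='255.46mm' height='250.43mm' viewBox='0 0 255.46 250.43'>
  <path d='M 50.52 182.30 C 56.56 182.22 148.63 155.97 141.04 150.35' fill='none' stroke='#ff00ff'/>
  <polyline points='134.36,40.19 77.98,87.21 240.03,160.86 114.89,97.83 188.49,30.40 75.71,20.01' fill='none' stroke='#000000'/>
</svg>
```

Since the viewBox matches the mm dimensions, user units are millimetres directly. The only transform is the Y-flip y_m = 250.43 − y_svg.

Shape 1 is a cubic bezier drawn with `<path>`. Its stroke #ff00ff means cut at S840, F1042. After flipping Y the toolpath is (50.52,68.13) → (59.85,70.13) → (78.36,75.20) → (100.89,82.03) → (122.29,89.32) → (137.39,95.77) → (141.04,100.08).

Shape 2 is a open polyline drawn with `<polyline>`. Its stroke #000000 means score at S458, F1374. After flipping Y the toolpath is (134.36,210.24) → (77.98,163.22) → (240.03,89.57) → (114.89,152.60) → (188.49,220.03) → (75.71,230.42).

; Generated by LaserGRBL
G21
G90
G0 X50.52 Y68.13
M4 S840
G1 X59.85 Y70.13 F1042
G1 X78.36 Y75.20
G1 X100.89 Y82.03
G1 X122.29 Y89.32
G1 X137.39 Y95.77
G1 X141.04 Y100.08
M5
G0 X134.36 Y210.24
M4 S458
G1 X77.98 Y163.22 F1374
G1 X240.03 Y89.57
G1 X114.89 Y152.60
G1 X188.49 Y220.03
G1 X75.71 Y230.42
M5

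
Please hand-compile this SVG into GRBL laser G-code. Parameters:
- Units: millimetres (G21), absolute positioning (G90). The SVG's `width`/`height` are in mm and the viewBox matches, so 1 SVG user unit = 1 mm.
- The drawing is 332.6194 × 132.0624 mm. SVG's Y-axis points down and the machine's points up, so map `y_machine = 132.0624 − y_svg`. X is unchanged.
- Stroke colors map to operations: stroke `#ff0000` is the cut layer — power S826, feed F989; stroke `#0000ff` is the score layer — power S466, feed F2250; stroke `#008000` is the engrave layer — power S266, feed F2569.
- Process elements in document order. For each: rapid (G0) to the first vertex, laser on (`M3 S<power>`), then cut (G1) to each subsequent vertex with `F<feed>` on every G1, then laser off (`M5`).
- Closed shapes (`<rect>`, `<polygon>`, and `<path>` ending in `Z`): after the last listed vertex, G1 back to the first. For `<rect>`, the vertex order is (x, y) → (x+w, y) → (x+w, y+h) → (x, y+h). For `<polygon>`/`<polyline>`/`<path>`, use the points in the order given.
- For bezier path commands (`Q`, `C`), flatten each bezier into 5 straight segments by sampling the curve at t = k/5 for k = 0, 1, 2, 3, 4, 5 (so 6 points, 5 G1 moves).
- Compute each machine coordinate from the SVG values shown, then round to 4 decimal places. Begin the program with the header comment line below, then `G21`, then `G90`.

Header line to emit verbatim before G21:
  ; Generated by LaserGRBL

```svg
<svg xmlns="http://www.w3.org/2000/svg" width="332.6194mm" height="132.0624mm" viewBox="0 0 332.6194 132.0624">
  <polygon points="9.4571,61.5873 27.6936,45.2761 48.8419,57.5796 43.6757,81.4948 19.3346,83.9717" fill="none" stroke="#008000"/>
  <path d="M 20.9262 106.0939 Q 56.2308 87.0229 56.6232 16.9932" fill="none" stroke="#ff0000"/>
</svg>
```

1 u = 1 mm; y_m = 132.0624 − y.

[1] `<polygon>` regular polygon, #008000→engrave S266 F2569: (9.4571,70.4751) → (27.6936,86.7863) → (48.8419,74.4828) → (43.6757,50.5676) → (19.3346,48.0907) → (9.4571,70.4751) (closed)

[2] `<path>` quadratic bezier, #ff0000→cut S826 F989: (20.9262,25.9685) → (33.6516,35.6352) → (43.5839,49.3787) → (50.7233,67.1988) → (55.0698,89.0957) → (56.6232,115.0692)

; Generated by LaserGRBL
G21
G90
G0 X9.4571 Y70.4751
M3 S266
G1 X27.6936 Y86.7863 F2569
G1 X48.8419 Y74.4828 F2569
G1 X43.6757 Y50.5676 F2569
G1 X19.3346 Y48.0907 F2569
G1 X9.4571 Y70.4751 F2569
M5
G0 X20.9262 Y25.9685
M3 S826
G1 X33.6516 Y35.6352 F989
G1 X43.5839 Y49.3787 F989
G1 X50.7233 Y67.1988 F989
G1 X55.0698 Y89.0957 F989
G1 X56.6232 Y115.0692 F989
M5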